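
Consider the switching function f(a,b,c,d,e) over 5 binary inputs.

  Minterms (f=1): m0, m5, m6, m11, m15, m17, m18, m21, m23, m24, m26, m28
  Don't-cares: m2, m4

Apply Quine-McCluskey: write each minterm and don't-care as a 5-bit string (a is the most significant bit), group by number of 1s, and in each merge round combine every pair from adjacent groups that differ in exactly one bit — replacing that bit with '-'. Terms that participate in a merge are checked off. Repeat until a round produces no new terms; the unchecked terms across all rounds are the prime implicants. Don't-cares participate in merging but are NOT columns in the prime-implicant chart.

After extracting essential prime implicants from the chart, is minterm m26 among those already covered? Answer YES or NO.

NO

size-2^0 implicants → 00000(✓)  00010(✓)  00100(✓)  00101(✓)  00110(✓)  01011(✓)  01111(✓)  10001(✓)  10010(✓)  10101(✓)  10111(✓)  11000(✓)  11010(✓)  11100(✓)
size-2^1 implicants → -0010  -0101  00-00(✓)  00-10(✓)  000-0(✓)  001-0(✓)  0010-  01-11  1-010  10-01  101-1  11-00  110-0
size-2^2 implicants → 00--0
Unchecked terms (primes): -0010, -0101, 00--0, 0010-, 01-11, 1-010, 10-01, 101-1, 11-00, 110-0
Minterm coverage:
  m0 ⊆ 00--0 [E]
  m5 ⊆ -0101,0010-
  m6 ⊆ 00--0 [E]
  m11 ⊆ 01-11 [E]
  m15 ⊆ 01-11 [E]
  m17 ⊆ 10-01 [E]
  m18 ⊆ -0010,1-010
  m21 ⊆ -0101,10-01,101-1
  m23 ⊆ 101-1 [E]
  m24 ⊆ 11-00,110-0
  m26 ⊆ 1-010,110-0
  m28 ⊆ 11-00 [E]
E = {00--0, 01-11, 10-01, 101-1, 11-00}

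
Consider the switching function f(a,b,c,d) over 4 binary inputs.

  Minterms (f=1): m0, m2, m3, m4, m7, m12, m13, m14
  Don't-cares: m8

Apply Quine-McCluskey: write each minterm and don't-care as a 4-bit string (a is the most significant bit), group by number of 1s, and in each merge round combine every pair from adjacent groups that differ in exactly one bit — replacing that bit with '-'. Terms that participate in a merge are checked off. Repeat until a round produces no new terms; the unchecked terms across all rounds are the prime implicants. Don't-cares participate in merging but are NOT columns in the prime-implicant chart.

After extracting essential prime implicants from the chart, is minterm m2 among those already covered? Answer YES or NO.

[col 0] 0000*, 0010*, 0011*, 0100*, 0111*, 1000*, 1100*, 1101*, 1110*
[col 1] -000*, -100*, 0-00*, 0-11, 00-0, 001-, 1-00*, 11-0, 110-
[col 2] --00
Prime implicants: --00, 0-11, 00-0, 001-, 11-0, 110-
PI chart (minterm → PIs covering it):
  0 | --00,00-0
  2 | 00-0,001-
  3 | 0-11,001-
  4 | --00  (sole → essential)
  7 | 0-11  (sole → essential)
  12 | --00,11-0,110-
  13 | 110-  (sole → essential)
  14 | 11-0  (sole → essential)
Essential prime implicants: --00, 0-11, 11-0, 110-

NO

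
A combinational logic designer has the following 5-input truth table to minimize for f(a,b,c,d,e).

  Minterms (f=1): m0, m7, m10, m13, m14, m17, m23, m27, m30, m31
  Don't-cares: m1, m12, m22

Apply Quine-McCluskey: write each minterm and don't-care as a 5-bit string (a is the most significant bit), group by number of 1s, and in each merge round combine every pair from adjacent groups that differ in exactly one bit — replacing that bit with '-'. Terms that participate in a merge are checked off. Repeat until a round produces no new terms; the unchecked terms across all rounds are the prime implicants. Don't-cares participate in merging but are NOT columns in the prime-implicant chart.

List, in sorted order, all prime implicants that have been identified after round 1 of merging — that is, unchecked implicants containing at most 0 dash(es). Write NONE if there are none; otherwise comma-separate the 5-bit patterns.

NONE

Round 0: 00000✓ 00001✓ 00111✓ 01010✓ 01100✓ 01101✓ 01110✓ 10001✓ 10110✓ 10111✓ 11011✓ 11110✓ 11111✓
Round 1: -0001 -0111 -1110 0000- 01-10 011-0 0110- 1-110✓ 1-111✓ 1011-✓ 11-11 1111-✓
Round 2: 1-11-
PIs = {-0001, -0111, -1110, 0000-, 01-10, 011-0, 0110-, 1-11-, 11-11}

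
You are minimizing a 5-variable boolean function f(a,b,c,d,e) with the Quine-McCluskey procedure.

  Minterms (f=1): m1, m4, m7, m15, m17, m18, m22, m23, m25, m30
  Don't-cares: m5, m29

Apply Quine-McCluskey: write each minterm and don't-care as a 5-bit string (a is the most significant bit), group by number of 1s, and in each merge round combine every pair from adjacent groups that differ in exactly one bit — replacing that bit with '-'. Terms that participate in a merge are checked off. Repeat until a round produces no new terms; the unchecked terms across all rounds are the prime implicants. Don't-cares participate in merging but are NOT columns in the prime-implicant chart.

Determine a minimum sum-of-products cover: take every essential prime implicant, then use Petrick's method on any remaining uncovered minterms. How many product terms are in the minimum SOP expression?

[col 0] 00001*, 00100*, 00101*, 00111*, 01111*, 10001*, 10010*, 10110*, 10111*, 11001*, 11101*, 11110*
[col 1] -0001, -0111, 0-111, 00-01, 001-1, 0010-, 1-001, 1-110, 10-10, 1011-, 11-01
Prime implicants: -0001, -0111, 0-111, 00-01, 001-1, 0010-, 1-001, 1-110, 10-10, 1011-, 11-01
PI chart (minterm → PIs covering it):
  1 | -0001,00-01
  4 | 0010-  (sole → essential)
  7 | -0111,0-111,001-1
  15 | 0-111  (sole → essential)
  17 | -0001,1-001
  18 | 10-10  (sole → essential)
  22 | 1-110,10-10,1011-
  23 | -0111,1011-
  25 | 1-001,11-01
  30 | 1-110  (sole → essential)
Essential prime implicants: 0-111, 0010-, 1-110, 10-10
Petrick residual → -0001, -0111, 1-001
Minimum SOP uses 7 PIs: b'c'd'e + b'cde + a'cde + a'b'cd' + ac'd'e + acde' + ab'de'

7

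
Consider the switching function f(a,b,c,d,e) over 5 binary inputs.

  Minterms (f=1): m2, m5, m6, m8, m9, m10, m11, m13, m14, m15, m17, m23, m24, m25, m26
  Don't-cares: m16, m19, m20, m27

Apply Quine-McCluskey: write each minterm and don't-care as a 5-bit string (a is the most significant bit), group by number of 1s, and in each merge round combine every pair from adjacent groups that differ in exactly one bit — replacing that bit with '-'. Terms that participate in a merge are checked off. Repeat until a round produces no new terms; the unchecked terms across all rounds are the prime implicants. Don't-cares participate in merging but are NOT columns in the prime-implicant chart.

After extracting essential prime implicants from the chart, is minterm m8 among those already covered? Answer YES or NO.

YES

[col 0] 00010*, 00101*, 00110*, 01000*, 01001*, 01010*, 01011*, 01101*, 01110*, 01111*, 10000*, 10001*, 10011*, 10100*, 10111*, 11000*, 11001*, 11010*, 11011*
[col 1] -1000*, -1001*, -1010*, -1011*, 0-010*, 0-101, 0-110*, 00-10*, 01-01*, 01-10*, 01-11*, 010-0*, 010-1*, 0100-*, 0101-*, 011-1*, 0111-*, 1-000*, 1-001*, 1-011*, 10-00, 10-11, 100-1*, 1000-*, 110-0*, 110-1*, 1100-*, 1101-*
[col 2] -10-0*, -10-1*, -100-*, -101-*, 0--10, 01--1, 01-1-, 010--*, 1-0-1, 1-00-, 110--*
[col 3] -10--
Prime implicants: -10--, 0--10, 0-101, 01--1, 01-1-, 1-0-1, 1-00-, 10-00, 10-11
PI chart (minterm → PIs covering it):
  2 | 0--10  (sole → essential)
  5 | 0-101  (sole → essential)
  6 | 0--10  (sole → essential)
  8 | -10--  (sole → essential)
  9 | -10--,01--1
  10 | -10--,0--10,01-1-
  11 | -10--,01--1,01-1-
  13 | 0-101,01--1
  14 | 0--10,01-1-
  15 | 01--1,01-1-
  17 | 1-0-1,1-00-
  23 | 10-11  (sole → essential)
  24 | -10--,1-00-
  25 | -10--,1-0-1,1-00-
  26 | -10--  (sole → essential)
Essential prime implicants: -10--, 0--10, 0-101, 10-11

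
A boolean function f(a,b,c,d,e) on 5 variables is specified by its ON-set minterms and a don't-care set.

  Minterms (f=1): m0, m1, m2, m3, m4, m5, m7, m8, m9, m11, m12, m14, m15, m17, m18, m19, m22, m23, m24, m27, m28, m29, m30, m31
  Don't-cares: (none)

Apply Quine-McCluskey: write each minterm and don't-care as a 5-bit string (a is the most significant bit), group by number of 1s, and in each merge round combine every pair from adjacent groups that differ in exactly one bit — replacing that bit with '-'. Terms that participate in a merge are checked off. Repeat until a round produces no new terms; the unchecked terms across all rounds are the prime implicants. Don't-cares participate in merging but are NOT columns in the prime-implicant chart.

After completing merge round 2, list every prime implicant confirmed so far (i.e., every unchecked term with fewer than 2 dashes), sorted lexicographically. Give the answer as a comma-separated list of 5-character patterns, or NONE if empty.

NONE

size-2^0 implicants → 00000(✓)  00001(✓)  00010(✓)  00011(✓)  00100(✓)  00101(✓)  00111(✓)  01000(✓)  01001(✓)  01011(✓)  01100(✓)  01110(✓)  01111(✓)  10001(✓)  10010(✓)  10011(✓)  10110(✓)  10111(✓)  11000(✓)  11011(✓)  11100(✓)  11101(✓)  11110(✓)  11111(✓)
size-2^1 implicants → -0001(✓)  -0010(✓)  -0011(✓)  -0111(✓)  -1000(✓)  -1011(✓)  -1100(✓)  -1110(✓)  -1111(✓)  0-000(✓)  0-001(✓)  0-011(✓)  0-100(✓)  0-111(✓)  00-00(✓)  00-01(✓)  00-11(✓)  000-0(✓)  000-1(✓)  0000-(✓)  0001-(✓)  001-1(✓)  0010-(✓)  01-00(✓)  01-11(✓)  010-1(✓)  0100-(✓)  011-0(✓)  0111-(✓)  1-011(✓)  1-110(✓)  1-111(✓)  10-10(✓)  10-11(✓)  100-1(✓)  1001-(✓)  1011-(✓)  11-00(✓)  11-11(✓)  111-0(✓)  111-1(✓)  1110-(✓)  1111-(✓)
size-2^2 implicants → --011(✓)  --111(✓)  -0-11(✓)  -00-1  -001-  -1-00  -1-11(✓)  -11-0  -111-  0--00  0--11(✓)  0-0-1  0-00-  00--1  00-0-  000--  1--11(✓)  1-11-  10-1-  111--
size-2^3 implicants → ---11
Unchecked terms (primes): ---11, -00-1, -001-, -1-00, -11-0, -111-, 0--00, 0-0-1, 0-00-, 00--1, 00-0-, 000--, 1-11-, 10-1-, 111--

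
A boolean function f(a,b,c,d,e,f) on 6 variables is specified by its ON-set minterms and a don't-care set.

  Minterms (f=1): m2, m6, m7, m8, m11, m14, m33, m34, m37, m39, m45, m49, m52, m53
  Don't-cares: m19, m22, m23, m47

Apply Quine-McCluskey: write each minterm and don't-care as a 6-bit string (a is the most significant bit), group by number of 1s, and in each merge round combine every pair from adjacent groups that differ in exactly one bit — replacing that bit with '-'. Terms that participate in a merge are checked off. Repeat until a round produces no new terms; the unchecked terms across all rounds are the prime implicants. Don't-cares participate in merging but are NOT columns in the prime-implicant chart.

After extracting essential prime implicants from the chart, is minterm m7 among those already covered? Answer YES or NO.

size-2^0 implicants → 000010(✓)  000110(✓)  000111(✓)  001000  001011  001110(✓)  010011(✓)  010110(✓)  010111(✓)  100001(✓)  100010(✓)  100101(✓)  100111(✓)  101101(✓)  101111(✓)  110001(✓)  110100(✓)  110101(✓)
size-2^1 implicants → -00010  -00111  0-0110(✓)  0-0111(✓)  00-110  000-10  00011-(✓)  010-11  01011-(✓)  1-0001(✓)  1-0101(✓)  10-101(✓)  10-111(✓)  100-01(✓)  1001-1(✓)  1011-1(✓)  110-01(✓)  11010-
size-2^2 implicants → 0-011-  1-0-01  10-1-1
Unchecked terms (primes): -00010, -00111, 0-011-, 00-110, 000-10, 001000, 001011, 010-11, 1-0-01, 10-1-1, 11010-
Minterm coverage:
  m2 ⊆ -00010,000-10
  m6 ⊆ 0-011-,00-110,000-10
  m7 ⊆ -00111,0-011-
  m8 ⊆ 001000 [E]
  m11 ⊆ 001011 [E]
  m14 ⊆ 00-110 [E]
  m33 ⊆ 1-0-01 [E]
  m34 ⊆ -00010 [E]
  m37 ⊆ 1-0-01,10-1-1
  m39 ⊆ -00111,10-1-1
  m45 ⊆ 10-1-1 [E]
  m49 ⊆ 1-0-01 [E]
  m52 ⊆ 11010- [E]
  m53 ⊆ 1-0-01,11010-
E = {-00010, 00-110, 001000, 001011, 1-0-01, 10-1-1, 11010-}

NO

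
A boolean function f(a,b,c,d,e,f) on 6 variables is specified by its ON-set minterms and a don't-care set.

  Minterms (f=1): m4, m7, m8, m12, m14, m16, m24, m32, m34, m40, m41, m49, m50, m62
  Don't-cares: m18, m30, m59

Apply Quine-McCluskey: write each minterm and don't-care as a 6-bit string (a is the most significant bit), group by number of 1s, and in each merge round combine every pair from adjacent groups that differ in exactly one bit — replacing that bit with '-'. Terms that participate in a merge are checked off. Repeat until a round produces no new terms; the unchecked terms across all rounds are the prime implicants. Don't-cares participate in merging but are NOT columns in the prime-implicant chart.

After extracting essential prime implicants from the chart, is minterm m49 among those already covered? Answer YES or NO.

[col 0] 000100*, 000111, 001000*, 001100*, 001110*, 010000*, 010010*, 011000*, 011110*, 100000*, 100010*, 101000*, 101001*, 110001, 110010*, 111011, 111110*
[col 1] -01000, -10010, -11110, 0-1000, 0-1110, 00-100, 001-00, 0011-0, 01-000, 0100-0, 1-0010, 10-000, 1000-0, 10100-
Prime implicants: -01000, -10010, -11110, 0-1000, 0-1110, 00-100, 000111, 001-00, 0011-0, 01-000, 0100-0, 1-0010, 10-000, 1000-0, 10100-, 110001, 111011
PI chart (minterm → PIs covering it):
  4 | 00-100  (sole → essential)
  7 | 000111  (sole → essential)
  8 | -01000,0-1000,001-00
  12 | 00-100,001-00,0011-0
  14 | 0-1110,0011-0
  16 | 01-000,0100-0
  24 | 0-1000,01-000
  32 | 10-000,1000-0
  34 | 1-0010,1000-0
  40 | -01000,10-000,10100-
  41 | 10100-  (sole → essential)
  49 | 110001  (sole → essential)
  50 | -10010,1-0010
  62 | -11110  (sole → essential)
Essential prime implicants: -11110, 00-100, 000111, 10100-, 110001

YES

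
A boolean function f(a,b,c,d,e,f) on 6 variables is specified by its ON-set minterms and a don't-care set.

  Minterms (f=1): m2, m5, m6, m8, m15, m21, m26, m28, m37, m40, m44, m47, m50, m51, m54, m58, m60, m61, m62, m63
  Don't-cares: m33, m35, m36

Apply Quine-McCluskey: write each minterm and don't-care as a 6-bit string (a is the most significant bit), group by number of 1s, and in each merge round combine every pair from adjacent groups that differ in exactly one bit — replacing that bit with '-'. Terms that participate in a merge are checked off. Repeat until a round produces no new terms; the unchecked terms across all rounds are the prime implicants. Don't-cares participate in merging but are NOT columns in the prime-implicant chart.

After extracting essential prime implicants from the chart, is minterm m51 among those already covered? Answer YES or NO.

NO

[col 0] 000010*, 000101*, 000110*, 001000*, 001111*, 010101*, 011010*, 011100*, 100001*, 100011*, 100100*, 100101*, 101000*, 101100*, 101111*, 110010*, 110011*, 110110*, 111010*, 111100*, 111101*, 111110*, 111111*
[col 1] -00101, -01000, -01111, -11010, -11100, 0-0101, 000-10, 1-0011, 1-1100, 1-1111, 10-100, 100-01, 1000-1, 10010-, 101-00, 11-010*, 11-110*, 110-10*, 11001-, 111-10*, 1111-0*, 1111-1*, 11110-*, 11111-*
[col 2] 11--10, 1111--
Prime implicants: -00101, -01000, -01111, -11010, -11100, 0-0101, 000-10, 1-0011, 1-1100, 1-1111, 10-100, 100-01, 1000-1, 10010-, 101-00, 11--10, 11001-, 1111--
PI chart (minterm → PIs covering it):
  2 | 000-10  (sole → essential)
  5 | -00101,0-0101
  6 | 000-10  (sole → essential)
  8 | -01000  (sole → essential)
  15 | -01111  (sole → essential)
  21 | 0-0101  (sole → essential)
  26 | -11010  (sole → essential)
  28 | -11100  (sole → essential)
  37 | -00101,100-01,10010-
  40 | -01000,101-00
  44 | 1-1100,10-100,101-00
  47 | -01111,1-1111
  50 | 11--10,11001-
  51 | 1-0011,11001-
  54 | 11--10  (sole → essential)
  58 | -11010,11--10
  60 | -11100,1-1100,1111--
  61 | 1111--  (sole → essential)
  62 | 11--10,1111--
  63 | 1-1111,1111--
Essential prime implicants: -01000, -01111, -11010, -11100, 0-0101, 000-10, 11--10, 1111--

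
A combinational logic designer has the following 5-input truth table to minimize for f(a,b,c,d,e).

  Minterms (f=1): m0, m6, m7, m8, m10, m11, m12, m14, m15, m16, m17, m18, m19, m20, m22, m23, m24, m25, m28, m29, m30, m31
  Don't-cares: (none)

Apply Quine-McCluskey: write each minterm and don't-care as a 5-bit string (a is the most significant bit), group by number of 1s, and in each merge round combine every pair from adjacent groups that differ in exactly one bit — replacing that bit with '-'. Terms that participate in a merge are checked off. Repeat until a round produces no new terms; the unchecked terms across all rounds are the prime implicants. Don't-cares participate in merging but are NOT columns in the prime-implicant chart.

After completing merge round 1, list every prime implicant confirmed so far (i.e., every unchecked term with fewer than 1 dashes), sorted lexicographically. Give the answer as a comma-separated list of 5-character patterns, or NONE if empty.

size-2^0 implicants → 00000(✓)  00110(✓)  00111(✓)  01000(✓)  01010(✓)  01011(✓)  01100(✓)  01110(✓)  01111(✓)  10000(✓)  10001(✓)  10010(✓)  10011(✓)  10100(✓)  10110(✓)  10111(✓)  11000(✓)  11001(✓)  11100(✓)  11101(✓)  11110(✓)  11111(✓)
size-2^1 implicants → -0000(✓)  -0110(✓)  -0111(✓)  -1000(✓)  -1100(✓)  -1110(✓)  -1111(✓)  0-000(✓)  0-110(✓)  0-111(✓)  0011-(✓)  01-00(✓)  01-10(✓)  01-11(✓)  010-0(✓)  0101-(✓)  011-0(✓)  0111-(✓)  1-000(✓)  1-001(✓)  1-100(✓)  1-110(✓)  1-111(✓)  10-00(✓)  10-10(✓)  10-11(✓)  100-0(✓)  100-1(✓)  1000-(✓)  1001-(✓)  101-0(✓)  1011-(✓)  11-00(✓)  11-01(✓)  1100-(✓)  111-0(✓)  111-1(✓)  1110-(✓)  1111-(✓)
size-2^2 implicants → --000  --110(✓)  --111(✓)  -011-(✓)  -1-00  -11-0  -111-(✓)  0-11-(✓)  01--0  01-1-  1--00  1-00-  1-1-0  1-11-(✓)  10--0  10-1-  100--  11-0-  111--
size-2^3 implicants → --11-
Unchecked terms (primes): --000, --11-, -1-00, -11-0, 01--0, 01-1-, 1--00, 1-00-, 1-1-0, 10--0, 10-1-, 100--, 11-0-, 111--

NONE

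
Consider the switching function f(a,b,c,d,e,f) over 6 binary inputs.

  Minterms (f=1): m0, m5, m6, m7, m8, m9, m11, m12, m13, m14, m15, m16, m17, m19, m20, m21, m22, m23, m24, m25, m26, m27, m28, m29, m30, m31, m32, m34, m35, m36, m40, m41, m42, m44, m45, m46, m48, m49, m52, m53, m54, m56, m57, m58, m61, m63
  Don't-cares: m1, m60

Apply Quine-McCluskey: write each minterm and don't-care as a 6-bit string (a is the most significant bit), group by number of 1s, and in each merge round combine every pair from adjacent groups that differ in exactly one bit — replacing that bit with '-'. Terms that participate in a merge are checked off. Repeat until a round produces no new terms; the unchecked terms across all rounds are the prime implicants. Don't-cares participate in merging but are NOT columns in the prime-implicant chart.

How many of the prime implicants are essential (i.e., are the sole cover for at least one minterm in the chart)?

[col 0] 000000*, 000001*, 000101*, 000110*, 000111*, 001000*, 001001*, 001011*, 001100*, 001101*, 001110*, 001111*, 010000*, 010001*, 010011*, 010100*, 010101*, 010110*, 010111*, 011000*, 011001*, 011010*, 011011*, 011100*, 011101*, 011110*, 011111*, 100000*, 100010*, 100011*, 100100*, 101000*, 101001*, 101010*, 101100*, 101101*, 101110*, 110000*, 110001*, 110100*, 110101*, 110110*, 111000*, 111001*, 111010*, 111100*, 111101*, 111111*
[col 1] -00000*, -01000*, -01001*, -01100*, -01101*, -01110*, -10000*, -10001*, -10100*, -10101*, -10110*, -11000*, -11001*, -11010*, -11100*, -11101*, -11111*, 0-0000*, 0-0001*, 0-0101*, 0-0110*, 0-0111*, 0-1000*, 0-1001*, 0-1011*, 0-1100*, 0-1101*, 0-1110*, 0-1111*, 00-000*, 00-001*, 00-101*, 00-110*, 00-111*, 000-01*, 00000-*, 0001-1*, 00011-*, 001-00*, 001-01*, 001-11*, 0010-1*, 00100-*, 0011-0*, 0011-1*, 00110-*, 00111-*, 01-000*, 01-001*, 01-011*, 01-100*, 01-101*, 01-110*, 01-111*, 010-00*, 010-01*, 010-11*, 0100-1*, 01000-*, 0101-0*, 0101-1*, 01010-*, 01011-*, 011-00*, 011-01*, 011-10*, 011-11*, 0110-0*, 0110-1*, 01100-*, 01101-*, 0111-0*, 0111-1*, 01110-*, 01111-*, 1-0000*, 1-0100*, 1-1000*, 1-1001*, 1-1010*, 1-1100*, 1-1101*, 10-000*, 10-010*, 10-100*, 100-00*, 1000-0*, 10001-, 101-00*, 101-01*, 101-10*, 1010-0*, 10100-*, 1011-0*, 10110-*, 11-000*, 11-001*, 11-100*, 11-101*, 110-00*, 110-01*, 11000-*, 1101-0*, 11010-*, 111-00*, 111-01*, 1110-0*, 11100-*, 1111-1*, 11110-*
[col 2] --0000*, --1000*, --1001*, --1100*, --1101*, -0-000*, -01-00*, -01-01*, -0100-*, -011-0, -0110-*, -1-000*, -1-001*, -1-100*, -1-101*, -10-00*, -10-01*, -1000-*, -101-0, -1010-*, -11-00*, -11-01*, -110-0, -1100-*, -111-1, -1110-*, 0--000*, 0--001*, 0--101*, 0--110*, 0--111*, 0-0-01*, 0-000-*, 0-01-1*, 0-011-*, 0-1-00*, 0-1-01*, 0-1-11*, 0-10-1*, 0-100-*, 0-11-0*, 0-11-1*, 0-110-*, 0-111-*, 00--01*, 00-00-*, 00-1-1*, 00-11-*, 001--1*, 001-0-*, 0011--*, 01--00*, 01--01*, 01--11*, 01-0-1*, 01-00-*, 01-1-0*, 01-1-1*, 01-10-*, 01-11-*, 010--1*, 010-0-*, 0101--*, 011--0*, 011--1*, 011-0-*, 011-1-*, 0110--*, 0111--*, 1--000*, 1--100*, 1-0-00*, 1-1-00*, 1-1-01*, 1-10-0, 1-100-*, 1-110-*, 10--00*, 10-0-0, 101--0, 101-0-*, 11--00*, 11--01*, 11-00-*, 11-10-*, 110-0-*, 111-0-*
[col 3] ---000, --1-00*, --1-01*, --100-*, --110-*, -01-0-*, -1--00*, -1--01*, -1-00-*, -1-10-*, -10-0-*, -11-0-*, 0---01, 0--00-, 0--1-1, 0--11-, 0-1--1, 0-1-0-*, 0-11--, 01---1, 01--0-*, 01-1--, 011---, 1---00, 1-1-0-*, 11--0-*
[col 4] --1-0-, -1--0-
Prime implicants: ---000, --1-0-, -011-0, -1--0-, -101-0, -110-0, -111-1, 0---01, 0--00-, 0--1-1, 0--11-, 0-1--1, 0-11--, 01---1, 01-1--, 011---, 1---00, 1-10-0, 10-0-0, 10001-, 101--0
PI chart (minterm → PIs covering it):
  0 | ---000,0--00-
  5 | 0---01,0--1-1
  6 | 0--11-  (sole → essential)
  7 | 0--1-1,0--11-
  8 | ---000,--1-0-,0--00-
  9 | --1-0-,0---01,0--00-,0-1--1
  11 | 0-1--1  (sole → essential)
  12 | --1-0-,-011-0,0-11--
  13 | --1-0-,0---01,0--1-1,0-1--1,0-11--
  14 | -011-0,0--11-,0-11--
  15 | 0--1-1,0--11-,0-1--1,0-11--
  16 | ---000,-1--0-,0--00-
  17 | -1--0-,0---01,0--00-,01---1
  19 | 01---1  (sole → essential)
  20 | -1--0-,-101-0,01-1--
  21 | -1--0-,0---01,0--1-1,01---1,01-1--
  22 | -101-0,0--11-,01-1--
  23 | 0--1-1,0--11-,01---1,01-1--
  24 | ---000,--1-0-,-1--0-,-110-0,0--00-,011---
  25 | --1-0-,-1--0-,0---01,0--00-,0-1--1,01---1,011---
  26 | -110-0,011---
  27 | 0-1--1,01---1,011---
  28 | --1-0-,-1--0-,0-11--,01-1--,011---
  29 | --1-0-,-1--0-,-111-1,0---01,0--1-1,0-1--1,0-11--,01---1,01-1--,011---
  30 | 0--11-,0-11--,01-1--,011---
  31 | -111-1,0--1-1,0--11-,0-1--1,0-11--,01---1,01-1--,011---
  32 | ---000,1---00,10-0-0
  34 | 10-0-0,10001-
  35 | 10001-  (sole → essential)
  36 | 1---00  (sole → essential)
  40 | ---000,--1-0-,1---00,1-10-0,10-0-0,101--0
  41 | --1-0-  (sole → essential)
  42 | 1-10-0,10-0-0,101--0
  44 | --1-0-,-011-0,1---00,101--0
  45 | --1-0-  (sole → essential)
  46 | -011-0,101--0
  48 | ---000,-1--0-,1---00
  49 | -1--0-  (sole → essential)
  52 | -1--0-,-101-0,1---00
  53 | -1--0-  (sole → essential)
  54 | -101-0  (sole → essential)
  56 | ---000,--1-0-,-1--0-,-110-0,1---00,1-10-0
  57 | --1-0-,-1--0-
  58 | -110-0,1-10-0
  61 | --1-0-,-1--0-,-111-1
  63 | -111-1  (sole → essential)
Essential prime implicants: --1-0-, -1--0-, -101-0, -111-1, 0--11-, 0-1--1, 01---1, 1---00, 10001-

9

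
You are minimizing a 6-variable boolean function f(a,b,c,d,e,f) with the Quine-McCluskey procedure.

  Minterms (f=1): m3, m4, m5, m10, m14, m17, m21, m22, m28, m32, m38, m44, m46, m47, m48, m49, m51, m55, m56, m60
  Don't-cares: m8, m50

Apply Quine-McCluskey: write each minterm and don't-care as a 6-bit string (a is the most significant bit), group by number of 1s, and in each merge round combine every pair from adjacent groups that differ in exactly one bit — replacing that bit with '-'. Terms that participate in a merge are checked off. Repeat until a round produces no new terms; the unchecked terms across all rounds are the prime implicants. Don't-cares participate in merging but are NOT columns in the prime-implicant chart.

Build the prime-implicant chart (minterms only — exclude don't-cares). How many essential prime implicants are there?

8

size-2^0 implicants → 000011  000100(✓)  000101(✓)  001000(✓)  001010(✓)  001110(✓)  010001(✓)  010101(✓)  010110  011100(✓)  100000(✓)  100110(✓)  101100(✓)  101110(✓)  101111(✓)  110000(✓)  110001(✓)  110010(✓)  110011(✓)  110111(✓)  111000(✓)  111100(✓)
size-2^1 implicants → -01110  -10001  -11100  0-0101  00010-  001-10  0010-0  010-01  1-0000  1-1100  10-110  1011-0  10111-  11-000  110-11  1100-0(✓)  1100-1(✓)  11000-(✓)  11001-(✓)  111-00
size-2^2 implicants → 1100--
Unchecked terms (primes): -01110, -10001, -11100, 0-0101, 000011, 00010-, 001-10, 0010-0, 010-01, 010110, 1-0000, 1-1100, 10-110, 1011-0, 10111-, 11-000, 110-11, 1100--, 111-00
Minterm coverage:
  m3 ⊆ 000011 [E]
  m4 ⊆ 00010- [E]
  m5 ⊆ 0-0101,00010-
  m10 ⊆ 001-10,0010-0
  m14 ⊆ -01110,001-10
  m17 ⊆ -10001,010-01
  m21 ⊆ 0-0101,010-01
  m22 ⊆ 010110 [E]
  m28 ⊆ -11100 [E]
  m32 ⊆ 1-0000 [E]
  m38 ⊆ 10-110 [E]
  m44 ⊆ 1-1100,1011-0
  m46 ⊆ -01110,10-110,1011-0,10111-
  m47 ⊆ 10111- [E]
  m48 ⊆ 1-0000,11-000,1100--
  m49 ⊆ -10001,1100--
  m51 ⊆ 110-11,1100--
  m55 ⊆ 110-11 [E]
  m56 ⊆ 11-000,111-00
  m60 ⊆ -11100,1-1100,111-00
E = {-11100, 000011, 00010-, 010110, 1-0000, 10-110, 10111-, 110-11}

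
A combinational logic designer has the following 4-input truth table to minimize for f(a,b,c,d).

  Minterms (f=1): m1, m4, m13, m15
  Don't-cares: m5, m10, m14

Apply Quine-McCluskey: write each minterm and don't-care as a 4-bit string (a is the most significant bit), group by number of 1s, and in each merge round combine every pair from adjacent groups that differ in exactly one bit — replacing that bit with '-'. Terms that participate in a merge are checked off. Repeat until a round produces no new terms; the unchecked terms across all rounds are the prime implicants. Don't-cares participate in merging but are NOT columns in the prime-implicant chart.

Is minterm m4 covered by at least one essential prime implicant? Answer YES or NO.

Round 0: 0001✓ 0100✓ 0101✓ 1010✓ 1101✓ 1110✓ 1111✓
Round 1: -101 0-01 010- 1-10 11-1 111-
PIs = {-101, 0-01, 010-, 1-10, 11-1, 111-}
Coverage chart:
  m1: 0-01 ←essential
  m4: 010- ←essential
  m13: -101,11-1
  m15: 11-1,111-
Essential: 0-01, 010-

YES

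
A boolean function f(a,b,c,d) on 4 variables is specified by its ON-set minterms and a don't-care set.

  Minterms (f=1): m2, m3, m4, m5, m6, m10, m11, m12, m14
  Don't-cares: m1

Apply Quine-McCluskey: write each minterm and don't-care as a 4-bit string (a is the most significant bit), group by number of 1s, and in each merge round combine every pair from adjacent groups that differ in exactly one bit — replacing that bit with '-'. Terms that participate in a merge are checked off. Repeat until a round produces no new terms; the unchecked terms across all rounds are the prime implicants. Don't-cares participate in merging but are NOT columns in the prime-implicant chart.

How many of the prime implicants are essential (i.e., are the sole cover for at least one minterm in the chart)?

[col 0] 0001*, 0010*, 0011*, 0100*, 0101*, 0110*, 1010*, 1011*, 1100*, 1110*
[col 1] -010*, -011*, -100*, -110*, 0-01, 0-10*, 00-1, 001-*, 01-0*, 010-, 1-10*, 101-*, 11-0*
[col 2] --10, -01-, -1-0
Prime implicants: --10, -01-, -1-0, 0-01, 00-1, 010-
PI chart (minterm → PIs covering it):
  2 | --10,-01-
  3 | -01-,00-1
  4 | -1-0,010-
  5 | 0-01,010-
  6 | --10,-1-0
  10 | --10,-01-
  11 | -01-  (sole → essential)
  12 | -1-0  (sole → essential)
  14 | --10,-1-0
Essential prime implicants: -01-, -1-0

2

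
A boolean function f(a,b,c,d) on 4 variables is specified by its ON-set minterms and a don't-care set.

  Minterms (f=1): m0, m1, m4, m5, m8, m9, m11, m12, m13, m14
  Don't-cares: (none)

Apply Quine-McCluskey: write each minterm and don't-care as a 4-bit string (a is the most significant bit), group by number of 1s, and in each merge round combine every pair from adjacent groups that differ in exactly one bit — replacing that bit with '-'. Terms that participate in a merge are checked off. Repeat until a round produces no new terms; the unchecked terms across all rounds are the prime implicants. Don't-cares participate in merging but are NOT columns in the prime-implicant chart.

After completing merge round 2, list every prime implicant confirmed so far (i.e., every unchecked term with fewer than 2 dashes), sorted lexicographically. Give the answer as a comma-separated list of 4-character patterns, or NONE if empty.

10-1, 11-0

[col 0] 0000*, 0001*, 0100*, 0101*, 1000*, 1001*, 1011*, 1100*, 1101*, 1110*
[col 1] -000*, -001*, -100*, -101*, 0-00*, 0-01*, 000-*, 010-*, 1-00*, 1-01*, 10-1, 100-*, 11-0, 110-*
[col 2] --00*, --01*, -00-*, -10-*, 0-0-*, 1-0-*
[col 3] --0-
Prime implicants: --0-, 10-1, 11-0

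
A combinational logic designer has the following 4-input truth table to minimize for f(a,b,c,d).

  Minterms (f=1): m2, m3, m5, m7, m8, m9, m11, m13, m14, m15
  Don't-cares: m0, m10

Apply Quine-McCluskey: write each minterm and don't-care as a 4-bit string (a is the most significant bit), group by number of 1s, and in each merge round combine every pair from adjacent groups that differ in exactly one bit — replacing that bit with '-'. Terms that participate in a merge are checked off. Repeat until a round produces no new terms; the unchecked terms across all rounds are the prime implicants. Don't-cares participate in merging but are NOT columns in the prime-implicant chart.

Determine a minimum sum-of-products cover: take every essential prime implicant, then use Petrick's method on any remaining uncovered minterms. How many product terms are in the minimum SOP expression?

4

size-2^0 implicants → 0000(✓)  0010(✓)  0011(✓)  0101(✓)  0111(✓)  1000(✓)  1001(✓)  1010(✓)  1011(✓)  1101(✓)  1110(✓)  1111(✓)
size-2^1 implicants → -000(✓)  -010(✓)  -011(✓)  -101(✓)  -111(✓)  0-11(✓)  00-0(✓)  001-(✓)  01-1(✓)  1-01(✓)  1-10(✓)  1-11(✓)  10-0(✓)  10-1(✓)  100-(✓)  101-(✓)  11-1(✓)  111-(✓)
size-2^2 implicants → --11  -0-0  -01-  -1-1  1--1  1-1-  10--
Unchecked terms (primes): --11, -0-0, -01-, -1-1, 1--1, 1-1-, 10--
Minterm coverage:
  m2 ⊆ -0-0,-01-
  m3 ⊆ --11,-01-
  m5 ⊆ -1-1 [E]
  m7 ⊆ --11,-1-1
  m8 ⊆ -0-0,10--
  m9 ⊆ 1--1,10--
  m11 ⊆ --11,-01-,1--1,1-1-,10--
  m13 ⊆ -1-1,1--1
  m14 ⊆ 1-1- [E]
  m15 ⊆ --11,-1-1,1--1,1-1-
E = {-1-1, 1-1-}
Petrick residual → -01-, 10--
Cover = b'c + bd + ac + ab'  |cover|=4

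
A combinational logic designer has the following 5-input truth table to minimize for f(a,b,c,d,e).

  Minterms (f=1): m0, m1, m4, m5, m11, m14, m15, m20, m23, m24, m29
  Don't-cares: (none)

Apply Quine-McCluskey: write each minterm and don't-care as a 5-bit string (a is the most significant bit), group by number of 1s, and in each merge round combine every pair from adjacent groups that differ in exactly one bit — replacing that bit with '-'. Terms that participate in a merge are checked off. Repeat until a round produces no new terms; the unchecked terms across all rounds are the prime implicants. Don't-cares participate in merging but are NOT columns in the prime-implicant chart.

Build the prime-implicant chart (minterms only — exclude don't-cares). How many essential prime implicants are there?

7

size-2^0 implicants → 00000(✓)  00001(✓)  00100(✓)  00101(✓)  01011(✓)  01110(✓)  01111(✓)  10100(✓)  10111  11000  11101
size-2^1 implicants → -0100  00-00(✓)  00-01(✓)  0000-(✓)  0010-(✓)  01-11  0111-
size-2^2 implicants → 00-0-
Unchecked terms (primes): -0100, 00-0-, 01-11, 0111-, 10111, 11000, 11101
Minterm coverage:
  m0 ⊆ 00-0- [E]
  m1 ⊆ 00-0- [E]
  m4 ⊆ -0100,00-0-
  m5 ⊆ 00-0- [E]
  m11 ⊆ 01-11 [E]
  m14 ⊆ 0111- [E]
  m15 ⊆ 01-11,0111-
  m20 ⊆ -0100 [E]
  m23 ⊆ 10111 [E]
  m24 ⊆ 11000 [E]
  m29 ⊆ 11101 [E]
E = {-0100, 00-0-, 01-11, 0111-, 10111, 11000, 11101}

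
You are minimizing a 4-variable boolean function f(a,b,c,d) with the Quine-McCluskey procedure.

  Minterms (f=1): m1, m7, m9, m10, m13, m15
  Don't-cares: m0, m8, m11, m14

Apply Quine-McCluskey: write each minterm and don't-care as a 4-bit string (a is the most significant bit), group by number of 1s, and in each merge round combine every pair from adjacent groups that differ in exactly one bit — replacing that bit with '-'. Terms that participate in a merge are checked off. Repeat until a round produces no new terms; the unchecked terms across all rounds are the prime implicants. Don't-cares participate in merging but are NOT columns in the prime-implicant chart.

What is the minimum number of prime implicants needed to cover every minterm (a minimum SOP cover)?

size-2^0 implicants → 0000(✓)  0001(✓)  0111(✓)  1000(✓)  1001(✓)  1010(✓)  1011(✓)  1101(✓)  1110(✓)  1111(✓)
size-2^1 implicants → -000(✓)  -001(✓)  -111  000-(✓)  1-01(✓)  1-10(✓)  1-11(✓)  10-0(✓)  10-1(✓)  100-(✓)  101-(✓)  11-1(✓)  111-(✓)
size-2^2 implicants → -00-  1--1  1-1-  10--
Unchecked terms (primes): -00-, -111, 1--1, 1-1-, 10--
Minterm coverage:
  m1 ⊆ -00- [E]
  m7 ⊆ -111 [E]
  m9 ⊆ -00-,1--1,10--
  m10 ⊆ 1-1-,10--
  m13 ⊆ 1--1 [E]
  m15 ⊆ -111,1--1,1-1-
E = {-00-, -111, 1--1}
Petrick residual → 1-1-
Cover = b'c' + bcd + ad + ac  |cover|=4

4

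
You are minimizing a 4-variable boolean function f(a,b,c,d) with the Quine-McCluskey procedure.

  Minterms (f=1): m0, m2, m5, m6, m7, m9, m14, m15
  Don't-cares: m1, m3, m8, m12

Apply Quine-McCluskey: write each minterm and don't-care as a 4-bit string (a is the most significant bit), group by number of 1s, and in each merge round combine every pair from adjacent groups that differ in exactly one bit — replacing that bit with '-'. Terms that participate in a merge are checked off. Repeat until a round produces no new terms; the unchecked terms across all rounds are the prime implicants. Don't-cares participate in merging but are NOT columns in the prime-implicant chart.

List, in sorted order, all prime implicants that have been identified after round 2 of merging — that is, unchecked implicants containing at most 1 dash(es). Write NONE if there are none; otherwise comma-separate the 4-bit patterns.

Round 0: 0000✓ 0001✓ 0010✓ 0011✓ 0101✓ 0110✓ 0111✓ 1000✓ 1001✓ 1100✓ 1110✓ 1111✓
Round 1: -000✓ -001✓ -110✓ -111✓ 0-01✓ 0-10✓ 0-11✓ 00-0✓ 00-1✓ 000-✓ 001-✓ 01-1✓ 011-✓ 1-00 100-✓ 11-0 111-✓
Round 2: -00- -11- 0--1 0-1- 00--
PIs = {-00-, -11-, 0--1, 0-1-, 00--, 1-00, 11-0}

1-00, 11-0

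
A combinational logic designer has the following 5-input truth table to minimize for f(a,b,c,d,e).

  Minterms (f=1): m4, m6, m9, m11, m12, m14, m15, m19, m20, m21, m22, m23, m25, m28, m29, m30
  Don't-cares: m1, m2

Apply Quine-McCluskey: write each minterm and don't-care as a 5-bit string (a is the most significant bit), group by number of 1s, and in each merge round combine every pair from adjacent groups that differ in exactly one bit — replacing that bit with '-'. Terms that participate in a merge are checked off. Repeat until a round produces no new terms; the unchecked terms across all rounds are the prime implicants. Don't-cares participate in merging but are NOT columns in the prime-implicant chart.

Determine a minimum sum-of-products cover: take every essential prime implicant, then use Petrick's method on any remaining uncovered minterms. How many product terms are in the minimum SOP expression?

Round 0: 00001✓ 00010✓ 00100✓ 00110✓ 01001✓ 01011✓ 01100✓ 01110✓ 01111✓ 10011✓ 10100✓ 10101✓ 10110✓ 10111✓ 11001✓ 11100✓ 11101✓ 11110✓
Round 1: -0100✓ -0110✓ -1001 -1100✓ -1110✓ 0-001 0-100✓ 0-110✓ 00-10 001-0✓ 01-11 010-1 011-0✓ 0111- 1-100✓ 1-101✓ 1-110✓ 10-11 101-0✓ 101-1✓ 1010-✓ 1011-✓ 11-01 111-0✓ 1110-✓
Round 2: --100✓ --110✓ -01-0✓ -11-0✓ 0-1-0✓ 1-1-0✓ 1-10- 101--
Round 3: --1-0
PIs = {--1-0, -1001, 0-001, 00-10, 01-11, 010-1, 0111-, 1-10-, 10-11, 101--, 11-01}
Coverage chart:
  m4: --1-0 ←essential
  m6: --1-0,00-10
  m9: -1001,0-001,010-1
  m11: 01-11,010-1
  m12: --1-0 ←essential
  m14: --1-0,0111-
  m15: 01-11,0111-
  m19: 10-11 ←essential
  m20: --1-0,1-10-,101--
  m21: 1-10-,101--
  m22: --1-0,101--
  m23: 10-11,101--
  m25: -1001,11-01
  m28: --1-0,1-10-
  m29: 1-10-,11-01
  m30: --1-0 ←essential
Essential: --1-0, 10-11
Petrick residual → -1001, 01-11, 1-10-
Min cover (5 terms): ce' + bc'd'e + a'bde + acd' + ab'de

5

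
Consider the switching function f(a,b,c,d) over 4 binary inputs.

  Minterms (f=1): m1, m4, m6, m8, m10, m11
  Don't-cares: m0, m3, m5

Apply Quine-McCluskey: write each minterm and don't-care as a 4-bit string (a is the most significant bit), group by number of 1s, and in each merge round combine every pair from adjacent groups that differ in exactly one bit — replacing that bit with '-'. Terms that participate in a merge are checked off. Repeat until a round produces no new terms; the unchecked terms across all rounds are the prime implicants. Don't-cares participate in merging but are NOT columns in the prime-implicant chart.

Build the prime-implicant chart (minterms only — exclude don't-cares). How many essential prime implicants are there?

Round 0: 0000✓ 0001✓ 0011✓ 0100✓ 0101✓ 0110✓ 1000✓ 1010✓ 1011✓
Round 1: -000 -011 0-00✓ 0-01✓ 00-1 000-✓ 01-0 010-✓ 10-0 101-
Round 2: 0-0-
PIs = {-000, -011, 0-0-, 00-1, 01-0, 10-0, 101-}
Coverage chart:
  m1: 0-0-,00-1
  m4: 0-0-,01-0
  m6: 01-0 ←essential
  m8: -000,10-0
  m10: 10-0,101-
  m11: -011,101-
Essential: 01-0

1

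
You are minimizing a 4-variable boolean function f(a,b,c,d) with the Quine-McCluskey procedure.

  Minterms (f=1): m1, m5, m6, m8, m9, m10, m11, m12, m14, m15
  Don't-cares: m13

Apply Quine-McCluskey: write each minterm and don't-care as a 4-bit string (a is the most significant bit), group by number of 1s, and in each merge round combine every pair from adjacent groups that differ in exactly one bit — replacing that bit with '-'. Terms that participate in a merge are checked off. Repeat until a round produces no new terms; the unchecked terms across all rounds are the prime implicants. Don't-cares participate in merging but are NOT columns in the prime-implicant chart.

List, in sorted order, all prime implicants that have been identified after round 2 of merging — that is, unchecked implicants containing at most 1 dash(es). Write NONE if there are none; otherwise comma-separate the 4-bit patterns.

-110

size-2^0 implicants → 0001(✓)  0101(✓)  0110(✓)  1000(✓)  1001(✓)  1010(✓)  1011(✓)  1100(✓)  1101(✓)  1110(✓)  1111(✓)
size-2^1 implicants → -001(✓)  -101(✓)  -110  0-01(✓)  1-00(✓)  1-01(✓)  1-10(✓)  1-11(✓)  10-0(✓)  10-1(✓)  100-(✓)  101-(✓)  11-0(✓)  11-1(✓)  110-(✓)  111-(✓)
size-2^2 implicants → --01  1--0(✓)  1--1(✓)  1-0-(✓)  1-1-(✓)  10--(✓)  11--(✓)
size-2^3 implicants → 1---
Unchecked terms (primes): --01, -110, 1---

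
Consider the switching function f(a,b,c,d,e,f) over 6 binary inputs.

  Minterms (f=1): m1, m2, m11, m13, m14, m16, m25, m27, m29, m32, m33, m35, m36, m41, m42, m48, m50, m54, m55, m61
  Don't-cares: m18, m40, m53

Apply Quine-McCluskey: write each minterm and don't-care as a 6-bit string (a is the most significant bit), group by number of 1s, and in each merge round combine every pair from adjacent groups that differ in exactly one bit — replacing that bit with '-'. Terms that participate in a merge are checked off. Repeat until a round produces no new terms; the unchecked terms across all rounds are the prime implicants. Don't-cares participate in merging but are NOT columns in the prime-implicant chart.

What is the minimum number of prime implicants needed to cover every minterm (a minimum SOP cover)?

[col 0] 000001*, 000010*, 001011*, 001101*, 001110, 010000*, 010010*, 011001*, 011011*, 011101*, 100000*, 100001*, 100011*, 100100*, 101000*, 101001*, 101010*, 110000*, 110010*, 110101*, 110110*, 110111*, 111101*
[col 1] -00001, -10000*, -10010*, -11101, 0-0010, 0-1011, 0-1101, 0100-0*, 011-01, 0110-1, 1-0000, 10-000*, 10-001*, 100-00, 1000-1, 10000-*, 1010-0, 10100-*, 11-101, 110-10, 1100-0*, 1101-1, 11011-
[col 2] -100-0, 10-00-
Prime implicants: -00001, -100-0, -11101, 0-0010, 0-1011, 0-1101, 001110, 011-01, 0110-1, 1-0000, 10-00-, 100-00, 1000-1, 1010-0, 11-101, 110-10, 1101-1, 11011-
PI chart (minterm → PIs covering it):
  1 | -00001  (sole → essential)
  2 | 0-0010  (sole → essential)
  11 | 0-1011  (sole → essential)
  13 | 0-1101  (sole → essential)
  14 | 001110  (sole → essential)
  16 | -100-0  (sole → essential)
  25 | 011-01,0110-1
  27 | 0-1011,0110-1
  29 | -11101,0-1101,011-01
  32 | 1-0000,10-00-,100-00
  33 | -00001,10-00-,1000-1
  35 | 1000-1  (sole → essential)
  36 | 100-00  (sole → essential)
  41 | 10-00-  (sole → essential)
  42 | 1010-0  (sole → essential)
  48 | -100-0,1-0000
  50 | -100-0,110-10
  54 | 110-10,11011-
  55 | 1101-1,11011-
  61 | -11101,11-101
Essential prime implicants: -00001, -100-0, 0-0010, 0-1011, 0-1101, 001110, 10-00-, 100-00, 1000-1, 1010-0
Petrick residual → -11101, 011-01, 11011-
Minimum SOP uses 13 PIs: b'c'd'e'f + bc'd'f' + bcde'f + a'c'd'ef' + a'cd'ef + a'cde'f + a'b'cdef' + a'bce'f + ab'd'e' + ab'c'e'f' + ab'c'd'f + ab'cd'f' + abc'de

13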